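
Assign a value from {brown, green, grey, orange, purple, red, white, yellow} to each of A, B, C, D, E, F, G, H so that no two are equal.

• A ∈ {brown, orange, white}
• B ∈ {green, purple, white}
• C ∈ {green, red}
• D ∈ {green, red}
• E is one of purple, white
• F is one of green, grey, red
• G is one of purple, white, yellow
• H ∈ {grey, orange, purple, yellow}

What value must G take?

Among the 8 variables, brown fits only A (and all 8 values in {brown, green, grey, orange, purple, red, white, yellow} must be used), so A = brown.
The 7 still-open variables draw from only 7 values {green, grey, orange, purple, red, white, yellow}, so each is used; only H can be orange, hence H = orange.
Among the 6 still-open variables, grey fits only F (and all 6 values in {green, grey, purple, red, white, yellow} must be used), so F = grey.
The 5 still-open variables together cover exactly {green, purple, red, white, yellow} — 5 values for 5 variables — and yellow appears only in G's list, so G = yellow.

yellow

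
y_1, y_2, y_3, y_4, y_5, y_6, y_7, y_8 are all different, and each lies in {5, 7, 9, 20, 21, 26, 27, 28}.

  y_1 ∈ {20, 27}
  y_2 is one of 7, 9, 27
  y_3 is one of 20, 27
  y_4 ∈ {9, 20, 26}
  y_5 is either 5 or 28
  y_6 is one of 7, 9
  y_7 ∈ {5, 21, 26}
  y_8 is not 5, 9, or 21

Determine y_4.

The 8 variables together cover exactly {5, 7, 9, 20, 21, 26, 27, 28} — 8 values for 8 variables — and 21 appears only in y_7's list, so y_7 = 21.
The 7 still-open variables together cover exactly {5, 7, 9, 20, 26, 27, 28} — 7 values for 7 variables — and 5 appears only in y_5's list, so y_5 = 5.
The 6 still-open variables together cover exactly {7, 9, 20, 26, 27, 28} — 6 values for 6 variables — and 28 appears only in y_8's list, so y_8 = 28.
The 5 still-open variables together cover exactly {7, 9, 20, 26, 27} — 5 values for 5 variables — and 26 appears only in y_4's list, so y_4 = 26.

26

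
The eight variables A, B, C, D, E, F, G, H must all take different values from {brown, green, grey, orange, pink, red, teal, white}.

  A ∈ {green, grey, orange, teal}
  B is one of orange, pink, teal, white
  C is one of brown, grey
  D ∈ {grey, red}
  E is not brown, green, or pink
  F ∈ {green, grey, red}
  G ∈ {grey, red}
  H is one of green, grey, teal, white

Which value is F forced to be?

green

Among the 8 variables, brown fits only C (and all 8 values in {brown, green, grey, orange, pink, red, teal, white} must be used), so C = brown.
The 7 still-open variables draw from only 7 values {green, grey, orange, pink, red, teal, white}, so each is used; only B can be pink, hence B = pink.
The 2 variables D and G are confined to {grey, red}, which locks those values in; drop them from A, E, F, H.
So F = green.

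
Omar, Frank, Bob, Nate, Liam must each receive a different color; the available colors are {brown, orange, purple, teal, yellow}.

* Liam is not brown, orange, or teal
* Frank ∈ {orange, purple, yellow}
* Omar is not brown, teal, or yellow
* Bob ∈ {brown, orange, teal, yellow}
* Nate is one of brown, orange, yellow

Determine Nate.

Among the 5 variables, teal fits only Bob (and all 5 values in {brown, orange, purple, teal, yellow} must be used), so Bob = teal.
Among the 4 still-open variables, brown fits only Nate (and all 4 values in {brown, orange, purple, yellow} must be used), so Nate = brown.

brown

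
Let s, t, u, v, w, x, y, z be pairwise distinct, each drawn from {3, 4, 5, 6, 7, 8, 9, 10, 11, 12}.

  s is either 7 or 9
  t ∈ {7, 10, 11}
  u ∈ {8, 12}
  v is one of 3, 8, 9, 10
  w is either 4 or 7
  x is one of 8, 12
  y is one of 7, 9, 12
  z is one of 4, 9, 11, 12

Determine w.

4

The 8 variables together cover exactly {3, 4, 7, 8, 9, 10, 11, 12} — 8 values for 8 variables — and 3 appears only in v's list, so v = 3.
The 7 still-open variables together cover exactly {4, 7, 8, 9, 10, 11, 12} — 7 values for 7 variables — and 10 appears only in t's list, so t = 10.
Among the 6 still-open variables, 11 fits only z (and all 6 values in {4, 7, 8, 9, 11, 12} must be used), so z = 11.
Among the 5 still-open variables, 4 fits only w (and all 5 values in {4, 7, 8, 9, 12} must be used), so w = 4.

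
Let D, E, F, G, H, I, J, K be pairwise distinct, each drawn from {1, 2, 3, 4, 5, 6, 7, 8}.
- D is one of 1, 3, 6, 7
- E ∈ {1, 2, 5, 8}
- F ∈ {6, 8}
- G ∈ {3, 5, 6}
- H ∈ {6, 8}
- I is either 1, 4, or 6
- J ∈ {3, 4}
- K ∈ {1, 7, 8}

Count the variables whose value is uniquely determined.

2

Among the 8 variables, 2 fits only E (and all 8 values in {1, 2, 3, 4, 5, 6, 7, 8} must be used), so E = 2.
Among the 7 still-open variables, 5 fits only G (and all 7 values in {1, 3, 4, 5, 6, 7, 8} must be used), so G = 5.
The 2 variables F and H are confined to {6, 8}, which locks those values in; drop them from D, I, K.
Determined: E=2, G=5. The other variables each still have more than one consistent value. That makes 2.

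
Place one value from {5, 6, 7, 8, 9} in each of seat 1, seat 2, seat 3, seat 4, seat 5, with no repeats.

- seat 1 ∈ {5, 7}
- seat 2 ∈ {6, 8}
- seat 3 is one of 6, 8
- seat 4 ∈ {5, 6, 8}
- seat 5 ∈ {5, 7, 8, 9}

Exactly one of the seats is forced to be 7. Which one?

The 5 variables draw from only 5 values {5, 6, 7, 8, 9}, so each is used; only seat 5 can be 9, hence seat 5 = 9.
The 4 still-open variables together cover exactly {5, 6, 7, 8} — 4 values for 4 variables — and 7 appears only in seat 1's list, so seat 1 = 7.

seat 1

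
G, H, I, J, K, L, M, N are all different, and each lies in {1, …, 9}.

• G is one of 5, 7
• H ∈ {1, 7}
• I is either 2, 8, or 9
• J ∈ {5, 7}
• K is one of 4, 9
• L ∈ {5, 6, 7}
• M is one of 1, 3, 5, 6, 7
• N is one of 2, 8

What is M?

3

The 2 variables G and J are confined to {5, 7}, which locks those values in; drop them from H, L, M.
H's domain is down to {1}, so H = 1. So M can't be 1.
L must be 6 (only option left). Strike 6 from M.
So M = 3.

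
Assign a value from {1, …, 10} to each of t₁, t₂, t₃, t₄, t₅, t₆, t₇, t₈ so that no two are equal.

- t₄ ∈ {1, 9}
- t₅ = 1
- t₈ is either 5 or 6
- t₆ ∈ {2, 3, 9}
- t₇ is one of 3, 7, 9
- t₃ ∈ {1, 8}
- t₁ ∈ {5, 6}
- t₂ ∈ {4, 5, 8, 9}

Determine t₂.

t₅ has just one choice, so t₅ = 1. Remove 1 from t₃, t₄.
That leaves t₃ = 8. So t₂ can't be 8.
t₄ has just one choice, so t₄ = 9. So t₂, t₆, t₇ can't be 9.
The 2 variables t₁ and t₈ are confined to {5, 6}, which locks those values in; drop them from t₂.
So t₂ = 4.

4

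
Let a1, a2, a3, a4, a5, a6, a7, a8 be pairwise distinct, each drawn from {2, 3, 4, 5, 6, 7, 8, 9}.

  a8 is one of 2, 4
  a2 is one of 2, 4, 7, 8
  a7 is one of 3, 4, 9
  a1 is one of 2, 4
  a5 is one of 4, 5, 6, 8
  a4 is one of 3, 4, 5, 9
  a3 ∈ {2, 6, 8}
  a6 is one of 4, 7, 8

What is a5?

5

The 2 variables a1 and a8 are confined to {2, 4}, which locks those values in; drop them from a2, a3, a4, a5, a6, a7.
The 2 variables a2 and a6 are confined to {7, 8}, which locks those values in; drop them from a3, a5.
a3 has just one choice, so a3 = 6. So a5 can't be 6.
So a5 = 5.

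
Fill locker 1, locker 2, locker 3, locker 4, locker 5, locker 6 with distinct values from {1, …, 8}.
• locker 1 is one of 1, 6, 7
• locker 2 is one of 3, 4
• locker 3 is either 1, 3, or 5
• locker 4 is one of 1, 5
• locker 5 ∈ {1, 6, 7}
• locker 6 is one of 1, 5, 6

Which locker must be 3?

Among the 6 variables, 4 fits only locker 2 (and all 6 values in {1, 3, 4, 5, 6, 7} must be used), so locker 2 = 4.
Among the 5 still-open variables, 3 fits only locker 3 (and all 5 values in {1, 3, 5, 6, 7} must be used), so locker 3 = 3.

locker 3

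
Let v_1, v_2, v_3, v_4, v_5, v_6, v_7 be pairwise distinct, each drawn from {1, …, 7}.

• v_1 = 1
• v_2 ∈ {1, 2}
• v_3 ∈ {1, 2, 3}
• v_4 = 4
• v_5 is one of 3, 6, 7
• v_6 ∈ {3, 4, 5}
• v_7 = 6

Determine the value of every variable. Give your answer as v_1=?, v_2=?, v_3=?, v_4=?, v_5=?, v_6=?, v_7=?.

v_1=1, v_2=2, v_3=3, v_4=4, v_5=7, v_6=5, v_7=6

v_1 must be 1 (only option left). Eliminate 1 elsewhere: v_2, v_3.
v_2 must be 2 (only option left). So v_3 can't be 2.
v_3's domain is down to {3}, so v_3 = 3. Remove 3 from v_5, v_6.
v_4 has just one choice, so v_4 = 4. So v_6 can't be 4.
v_6 has just one choice, so v_6 = 5.
v_7 has just one choice, so v_7 = 6. So v_5 can't be 6.
v_5 has just one choice, so v_5 = 7.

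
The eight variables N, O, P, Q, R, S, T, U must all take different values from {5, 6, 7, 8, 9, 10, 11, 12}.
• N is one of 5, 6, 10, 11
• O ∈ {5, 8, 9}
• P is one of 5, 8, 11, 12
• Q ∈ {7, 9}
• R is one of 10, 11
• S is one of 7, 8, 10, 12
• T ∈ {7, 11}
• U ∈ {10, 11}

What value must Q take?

9

The 8 variables together cover exactly {5, 6, 7, 8, 9, 10, 11, 12} — 8 values for 8 variables — and 6 appears only in N's list, so N = 6.
The 2 variables R and U are confined to {10, 11}, which locks those values in; drop them from P, S, T.
T's domain is down to {7}, so T = 7. Eliminate 7 elsewhere: Q, S.
So Q = 9.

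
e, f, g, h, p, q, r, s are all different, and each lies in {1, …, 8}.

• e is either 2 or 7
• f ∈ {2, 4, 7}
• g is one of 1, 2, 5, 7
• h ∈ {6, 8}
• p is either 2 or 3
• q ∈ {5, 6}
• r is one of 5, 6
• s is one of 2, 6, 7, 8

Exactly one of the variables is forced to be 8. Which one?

h

Among the 8 variables, 1 fits only g (and all 8 values in {1, 2, 3, 4, 5, 6, 7, 8} must be used), so g = 1.
The 7 still-open variables draw from only 7 values {2, 3, 4, 5, 6, 7, 8}, so each is used; only p can be 3, hence p = 3.
The 6 still-open variables draw from only 6 values {2, 4, 5, 6, 7, 8}, so each is used; only f can be 4, hence f = 4.
q and r between them cover only {5, 6} — a naked pair. Remove those values from h, s.
So 8 goes to h.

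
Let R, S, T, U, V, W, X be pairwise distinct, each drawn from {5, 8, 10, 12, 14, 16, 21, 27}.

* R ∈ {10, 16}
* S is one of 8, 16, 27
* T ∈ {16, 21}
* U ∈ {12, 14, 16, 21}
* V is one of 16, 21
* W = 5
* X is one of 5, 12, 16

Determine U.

W has just one choice, so W = 5. Remove 5 from X.
T and V between them cover only {16, 21} — a naked pair. Remove those values from R, S, U, X.
R must be 10 (only option left).
That leaves X = 12. Remove 12 from U.
So U = 14.

14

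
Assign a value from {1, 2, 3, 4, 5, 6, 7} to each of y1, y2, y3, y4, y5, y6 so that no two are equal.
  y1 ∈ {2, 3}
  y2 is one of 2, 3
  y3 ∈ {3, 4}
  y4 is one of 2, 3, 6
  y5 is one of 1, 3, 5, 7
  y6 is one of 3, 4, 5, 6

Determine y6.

5

The 2 variables y1 and y2 are confined to {2, 3}, which locks those values in; drop them from y3, y4, y5, y6.
y3's domain is down to {4}, so y3 = 4. Eliminate 4 elsewhere: y6.
y4's domain is down to {6}, so y4 = 6. So y6 can't be 6.
So y6 = 5.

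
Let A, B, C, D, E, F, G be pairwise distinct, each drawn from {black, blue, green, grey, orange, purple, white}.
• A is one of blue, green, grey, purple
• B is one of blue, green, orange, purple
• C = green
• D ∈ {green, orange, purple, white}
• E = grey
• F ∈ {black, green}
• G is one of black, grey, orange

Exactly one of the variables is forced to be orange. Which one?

C must be green (only option left). Eliminate green elsewhere: A, B, D, F.
E must be grey (only option left). Eliminate grey elsewhere: A, G.
That leaves F = black. So G can't be black.
So orange goes to G.

G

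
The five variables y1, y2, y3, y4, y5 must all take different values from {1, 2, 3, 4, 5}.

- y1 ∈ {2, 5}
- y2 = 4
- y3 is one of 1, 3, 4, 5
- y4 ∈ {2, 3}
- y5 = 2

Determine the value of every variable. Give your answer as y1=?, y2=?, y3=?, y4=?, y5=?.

y1=5, y2=4, y3=1, y4=3, y5=2

y2's domain is down to {4}, so y2 = 4. Strike 4 from y3.
That leaves y5 = 2. Eliminate 2 elsewhere: y1, y4.
y1 must be 5 (only option left). Strike 5 from y3.
y4 must be 3 (only option left). Remove 3 from y3.
y3 has just one choice, so y3 = 1.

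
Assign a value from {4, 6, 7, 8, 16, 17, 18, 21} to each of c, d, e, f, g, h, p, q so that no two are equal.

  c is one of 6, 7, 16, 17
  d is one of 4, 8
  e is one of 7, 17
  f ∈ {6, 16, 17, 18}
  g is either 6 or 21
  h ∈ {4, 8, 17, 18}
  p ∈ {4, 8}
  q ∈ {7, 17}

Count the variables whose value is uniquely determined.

The 8 variables draw from only 8 values {4, 6, 7, 8, 16, 17, 18, 21}, so each is used; only g can be 21, hence g = 21.
The 2 variables d and p are confined to {4, 8}, which locks those values in; drop them from h.
e and q between them cover only {7, 17} — a naked pair. Remove those values from c, f, h.
h has just one choice, so h = 18. So f can't be 18.
Determined: g=21, h=18. The other variables each still have more than one consistent value. That makes 2.

2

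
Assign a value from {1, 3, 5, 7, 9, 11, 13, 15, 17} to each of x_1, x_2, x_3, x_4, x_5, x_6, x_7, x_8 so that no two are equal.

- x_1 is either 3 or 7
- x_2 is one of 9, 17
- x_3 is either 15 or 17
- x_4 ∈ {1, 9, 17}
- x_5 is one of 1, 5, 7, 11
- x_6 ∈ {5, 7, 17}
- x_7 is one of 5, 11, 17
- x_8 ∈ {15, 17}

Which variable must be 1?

x_4

The 8 variables draw from only 8 values {1, 3, 5, 7, 9, 11, 15, 17}, so each is used; only x_1 can be 3, hence x_1 = 3.
x_3 and x_8 between them cover only {15, 17} — a naked pair. Remove those values from x_2, x_4, x_6, x_7.
That leaves x_2 = 9. Eliminate 9 elsewhere: x_4.
So 1 goes to x_4.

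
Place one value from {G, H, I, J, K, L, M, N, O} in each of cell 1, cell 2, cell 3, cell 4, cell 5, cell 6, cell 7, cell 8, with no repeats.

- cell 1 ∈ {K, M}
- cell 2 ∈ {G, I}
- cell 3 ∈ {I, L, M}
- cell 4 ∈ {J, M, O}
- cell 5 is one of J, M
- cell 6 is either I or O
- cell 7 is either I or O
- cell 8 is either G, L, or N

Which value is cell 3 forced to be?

The 8 variables together cover exactly {G, I, J, K, L, M, N, O} — 8 values for 8 variables — and K appears only in cell 1's list, so cell 1 = K.
The 7 still-open variables draw from only 7 values {G, I, J, L, M, N, O}, so each is used; only cell 8 can be N, hence cell 8 = N.
The 6 still-open variables draw from only 6 values {G, I, J, L, M, O}, so each is used; only cell 2 can be G, hence cell 2 = G.
The 5 still-open variables together cover exactly {I, J, L, M, O} — 5 values for 5 variables — and L appears only in cell 3's list, so cell 3 = L.

L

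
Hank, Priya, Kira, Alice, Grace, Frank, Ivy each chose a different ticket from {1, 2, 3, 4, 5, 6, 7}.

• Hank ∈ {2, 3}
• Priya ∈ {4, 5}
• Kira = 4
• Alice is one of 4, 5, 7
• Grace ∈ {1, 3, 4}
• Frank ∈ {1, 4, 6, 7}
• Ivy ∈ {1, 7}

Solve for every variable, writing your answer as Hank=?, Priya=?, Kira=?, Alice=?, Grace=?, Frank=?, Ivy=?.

Hank=2, Priya=5, Kira=4, Alice=7, Grace=3, Frank=6, Ivy=1

Kira's domain is down to {4}, so Kira = 4. Eliminate 4 elsewhere: Priya, Alice, Grace, Frank.
That leaves Priya = 5. So Alice can't be 5.
Alice has just one choice, so Alice = 7. So Frank, Ivy can't be 7.
Ivy must be 1 (only option left). Eliminate 1 elsewhere: Grace, Frank.
Grace has just one choice, so Grace = 3. Strike 3 from Hank.
Frank has just one choice, so Frank = 6.
Hank has just one choice, so Hank = 2.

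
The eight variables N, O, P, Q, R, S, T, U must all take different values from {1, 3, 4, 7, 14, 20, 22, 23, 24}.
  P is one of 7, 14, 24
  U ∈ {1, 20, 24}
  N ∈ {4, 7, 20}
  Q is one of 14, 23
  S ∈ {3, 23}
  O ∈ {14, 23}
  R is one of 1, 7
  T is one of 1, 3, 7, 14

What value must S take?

3

Among the 8 variables, 4 fits only N (and all 8 values in {1, 3, 4, 7, 14, 20, 23, 24} must be used), so N = 4.
The 7 still-open variables draw from only 7 values {1, 3, 7, 14, 20, 23, 24}, so each is used; only U can be 20, hence U = 20.
Among the 6 still-open variables, 24 fits only P (and all 6 values in {1, 3, 7, 14, 23, 24} must be used), so P = 24.
O and Q share exactly the 2 values {14, 23}; by pigeonhole those values go to them, so strike 14, 23 from S, T.
So S = 3.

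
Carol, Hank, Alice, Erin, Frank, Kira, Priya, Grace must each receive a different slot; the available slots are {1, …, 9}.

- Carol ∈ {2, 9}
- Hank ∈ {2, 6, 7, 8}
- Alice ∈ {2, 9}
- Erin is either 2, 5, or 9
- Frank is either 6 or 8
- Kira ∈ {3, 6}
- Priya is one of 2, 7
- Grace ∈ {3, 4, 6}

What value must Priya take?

The 8 variables together cover exactly {2, 3, 4, 5, 6, 7, 8, 9} — 8 values for 8 variables — and 4 appears only in Grace's list, so Grace = 4.
Among the 7 still-open variables, 3 fits only Kira (and all 7 values in {2, 3, 5, 6, 7, 8, 9} must be used), so Kira = 3.
The 6 still-open variables together cover exactly {2, 5, 6, 7, 8, 9} — 6 values for 6 variables — and 5 appears only in Erin's list, so Erin = 5.
Carol and Alice share exactly the 2 values {2, 9}; by pigeonhole those values go to them, so strike 2, 9 from Hank, Priya.
So Priya = 7.

7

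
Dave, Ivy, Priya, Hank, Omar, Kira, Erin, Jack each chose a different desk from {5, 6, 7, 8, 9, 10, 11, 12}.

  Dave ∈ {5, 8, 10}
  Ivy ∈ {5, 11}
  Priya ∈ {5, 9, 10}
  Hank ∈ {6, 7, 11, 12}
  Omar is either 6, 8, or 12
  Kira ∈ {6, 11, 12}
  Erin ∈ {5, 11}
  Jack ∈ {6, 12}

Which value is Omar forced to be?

The 8 variables draw from only 8 values {5, 6, 7, 8, 9, 10, 11, 12}, so each is used; only Hank can be 7, hence Hank = 7.
Among the 7 still-open variables, 9 fits only Priya (and all 7 values in {5, 6, 8, 9, 10, 11, 12} must be used), so Priya = 9.
The 6 still-open variables together cover exactly {5, 6, 8, 10, 11, 12} — 6 values for 6 variables — and 10 appears only in Dave's list, so Dave = 10.
The 5 still-open variables draw from only 5 values {5, 6, 8, 11, 12}, so each is used; only Omar can be 8, hence Omar = 8.

8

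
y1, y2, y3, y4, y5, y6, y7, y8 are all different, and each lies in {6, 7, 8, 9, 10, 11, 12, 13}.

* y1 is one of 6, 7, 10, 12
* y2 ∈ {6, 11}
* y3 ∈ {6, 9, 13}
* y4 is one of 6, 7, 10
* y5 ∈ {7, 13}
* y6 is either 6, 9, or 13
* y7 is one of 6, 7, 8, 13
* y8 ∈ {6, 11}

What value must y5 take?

Among the 8 variables, 8 fits only y7 (and all 8 values in {6, 7, 8, 9, 10, 11, 12, 13} must be used), so y7 = 8.
Among the 7 still-open variables, 12 fits only y1 (and all 7 values in {6, 7, 9, 10, 11, 12, 13} must be used), so y1 = 12.
The 6 still-open variables draw from only 6 values {6, 7, 9, 10, 11, 13}, so each is used; only y4 can be 10, hence y4 = 10.
Among the 5 still-open variables, 7 fits only y5 (and all 5 values in {6, 7, 9, 11, 13} must be used), so y5 = 7.

7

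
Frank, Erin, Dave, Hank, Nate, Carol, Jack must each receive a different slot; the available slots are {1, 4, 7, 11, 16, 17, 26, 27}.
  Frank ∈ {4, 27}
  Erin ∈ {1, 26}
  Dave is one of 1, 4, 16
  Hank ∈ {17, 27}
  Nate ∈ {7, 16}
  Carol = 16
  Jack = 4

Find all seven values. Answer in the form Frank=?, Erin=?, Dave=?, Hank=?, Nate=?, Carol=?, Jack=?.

Carol has just one choice, so Carol = 16. So Dave, Nate can't be 16.
Jack's domain is down to {4}, so Jack = 4. Remove 4 from Frank, Dave.
Frank must be 27 (only option left). Remove 27 from Hank.
Dave must be 1 (only option left). Eliminate 1 elsewhere: Erin.
Hank's domain is down to {17}, so Hank = 17.
Nate must be 7 (only option left).
Erin has just one choice, so Erin = 26.

Frank=27, Erin=26, Dave=1, Hank=17, Nate=7, Carol=16, Jack=4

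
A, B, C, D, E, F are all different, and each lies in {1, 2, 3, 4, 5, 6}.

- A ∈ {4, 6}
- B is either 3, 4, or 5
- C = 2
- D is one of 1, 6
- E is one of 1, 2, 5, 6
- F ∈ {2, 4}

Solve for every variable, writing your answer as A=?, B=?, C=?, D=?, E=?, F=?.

A=6, B=3, C=2, D=1, E=5, F=4

C's domain is down to {2}, so C = 2. So E, F can't be 2.
F must be 4 (only option left). Strike 4 from A, B.
That leaves A = 6. Strike 6 from D, E.
D has just one choice, so D = 1. So E can't be 1.
E's domain is down to {5}, so E = 5. Remove 5 from B.
B's domain is down to {3}, so B = 3.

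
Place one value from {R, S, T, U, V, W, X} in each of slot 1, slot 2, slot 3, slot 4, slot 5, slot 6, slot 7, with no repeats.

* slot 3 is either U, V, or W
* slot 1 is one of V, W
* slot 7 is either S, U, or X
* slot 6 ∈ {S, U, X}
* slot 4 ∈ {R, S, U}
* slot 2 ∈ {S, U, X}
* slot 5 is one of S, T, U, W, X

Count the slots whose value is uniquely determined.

2

Among the 7 variables, R fits only slot 4 (and all 7 values in {R, S, T, U, V, W, X} must be used), so slot 4 = R.
Among the 6 still-open variables, T fits only slot 5 (and all 6 values in {S, T, U, V, W, X} must be used), so slot 5 = T.
The 3 variables slot 2, slot 6, slot 7 are confined to {S, U, X}, which locks those values in; drop them from slot 3.
Determined: slot 4=R, slot 5=T. The other slots each still have more than one consistent value. That makes 2.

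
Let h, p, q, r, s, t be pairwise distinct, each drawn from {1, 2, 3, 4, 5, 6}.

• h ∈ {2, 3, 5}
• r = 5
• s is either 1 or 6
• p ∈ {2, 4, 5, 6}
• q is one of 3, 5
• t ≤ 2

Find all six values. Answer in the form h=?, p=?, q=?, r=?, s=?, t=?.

h=2, p=4, q=3, r=5, s=6, t=1

r must be 5 (only option left). Eliminate 5 elsewhere: h, p, q.
q must be 3 (only option left). Remove 3 from h.
That leaves h = 2. So p, t can't be 2.
t has just one choice, so t = 1. Strike 1 from s.
s's domain is down to {6}, so s = 6. So p can't be 6.
That leaves p = 4.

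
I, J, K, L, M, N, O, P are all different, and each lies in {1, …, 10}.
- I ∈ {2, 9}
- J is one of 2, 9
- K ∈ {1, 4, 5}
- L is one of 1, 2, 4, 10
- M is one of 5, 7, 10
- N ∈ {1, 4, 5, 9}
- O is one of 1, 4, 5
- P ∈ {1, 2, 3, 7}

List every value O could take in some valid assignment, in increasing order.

1, 4, 5

The 8 variables draw from only 8 values {1, 2, 3, 4, 5, 7, 9, 10}, so each is used; only P can be 3, hence P = 3.
The 7 still-open variables together cover exactly {1, 2, 4, 5, 7, 9, 10} — 7 values for 7 variables — and 7 appears only in M's list, so M = 7.
The 6 still-open variables draw from only 6 values {1, 2, 4, 5, 9, 10}, so each is used; only L can be 10, hence L = 10.
The 2 variables I and J are confined to {2, 9}, which locks those values in; drop them from N.
No further eliminations apply; O can still be any of 1, 4, 5.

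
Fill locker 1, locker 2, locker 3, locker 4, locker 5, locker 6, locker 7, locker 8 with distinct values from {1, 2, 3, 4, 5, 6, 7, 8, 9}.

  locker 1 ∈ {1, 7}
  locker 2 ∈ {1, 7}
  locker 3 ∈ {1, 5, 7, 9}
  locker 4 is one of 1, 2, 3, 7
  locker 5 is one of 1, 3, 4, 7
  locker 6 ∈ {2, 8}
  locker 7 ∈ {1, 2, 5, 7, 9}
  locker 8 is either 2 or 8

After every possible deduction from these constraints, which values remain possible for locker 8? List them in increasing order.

The 8 variables draw from only 8 values {1, 2, 3, 4, 5, 7, 8, 9}, so each is used; only locker 5 can be 4, hence locker 5 = 4.
Among the 7 still-open variables, 3 fits only locker 4 (and all 7 values in {1, 2, 3, 5, 7, 8, 9} must be used), so locker 4 = 3.
locker 1 and locker 2 share exactly the 2 values {1, 7}; by pigeonhole those values go to them, so strike 1, 7 from locker 3, locker 7.
The 2 variables locker 6 and locker 8 are confined to {2, 8}, which locks those values in; drop them from locker 7.
No further eliminations apply; locker 8 can still be any of 2, 8.

2, 8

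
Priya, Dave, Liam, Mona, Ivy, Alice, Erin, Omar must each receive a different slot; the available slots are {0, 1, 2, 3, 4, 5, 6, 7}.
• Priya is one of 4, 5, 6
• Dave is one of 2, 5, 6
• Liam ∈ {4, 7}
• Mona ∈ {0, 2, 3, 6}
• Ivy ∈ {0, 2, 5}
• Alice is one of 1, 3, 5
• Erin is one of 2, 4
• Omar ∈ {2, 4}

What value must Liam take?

Among the 8 variables, 1 fits only Alice (and all 8 values in {0, 1, 2, 3, 4, 5, 6, 7} must be used), so Alice = 1.
The 7 still-open variables together cover exactly {0, 2, 3, 4, 5, 6, 7} — 7 values for 7 variables — and 3 appears only in Mona's list, so Mona = 3.
The 6 still-open variables together cover exactly {0, 2, 4, 5, 6, 7} — 6 values for 6 variables — and 0 appears only in Ivy's list, so Ivy = 0.
The 5 still-open variables together cover exactly {2, 4, 5, 6, 7} — 5 values for 5 variables — and 7 appears only in Liam's list, so Liam = 7.

7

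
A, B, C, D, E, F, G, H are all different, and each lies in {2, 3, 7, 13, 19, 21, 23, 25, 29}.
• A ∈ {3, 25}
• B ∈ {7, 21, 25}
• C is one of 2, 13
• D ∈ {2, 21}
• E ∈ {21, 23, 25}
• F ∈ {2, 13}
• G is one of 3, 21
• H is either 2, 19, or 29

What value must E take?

23

The 2 variables C and F are confined to {2, 13}, which locks those values in; drop them from D, H.
D's domain is down to {21}, so D = 21. Strike 21 from B, E, G.
That leaves G = 3. Remove 3 from A.
A's domain is down to {25}, so A = 25. Eliminate 25 elsewhere: B, E.
So E = 23.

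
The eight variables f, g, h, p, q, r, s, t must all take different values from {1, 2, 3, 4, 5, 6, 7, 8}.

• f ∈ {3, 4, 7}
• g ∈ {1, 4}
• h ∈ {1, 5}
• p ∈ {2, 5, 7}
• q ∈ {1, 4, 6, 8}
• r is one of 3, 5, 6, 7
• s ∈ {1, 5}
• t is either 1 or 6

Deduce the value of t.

6

The 8 variables together cover exactly {1, 2, 3, 4, 5, 6, 7, 8} — 8 values for 8 variables — and 2 appears only in p's list, so p = 2.
The 7 still-open variables draw from only 7 values {1, 3, 4, 5, 6, 7, 8}, so each is used; only q can be 8, hence q = 8.
The 2 variables h and s are confined to {1, 5}, which locks those values in; drop them from g, r, t.
So t = 6.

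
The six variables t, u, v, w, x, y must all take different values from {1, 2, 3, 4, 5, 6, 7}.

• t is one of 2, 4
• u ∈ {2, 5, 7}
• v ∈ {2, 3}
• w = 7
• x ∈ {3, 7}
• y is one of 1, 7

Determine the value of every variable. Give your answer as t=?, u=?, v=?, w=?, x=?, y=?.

w must be 7 (only option left). So u, x, y can't be 7.
x has just one choice, so x = 3. Eliminate 3 elsewhere: v.
y has just one choice, so y = 1.
v's domain is down to {2}, so v = 2. Remove 2 from t, u.
t's domain is down to {4}, so t = 4.
u must be 5 (only option left).

t=4, u=5, v=2, w=7, x=3, y=1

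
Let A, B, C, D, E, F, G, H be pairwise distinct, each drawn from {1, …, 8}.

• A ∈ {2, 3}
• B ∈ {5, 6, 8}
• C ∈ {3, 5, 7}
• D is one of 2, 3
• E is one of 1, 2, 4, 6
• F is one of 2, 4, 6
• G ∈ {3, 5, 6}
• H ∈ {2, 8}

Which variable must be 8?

The 8 variables draw from only 8 values {1, 2, 3, 4, 5, 6, 7, 8}, so each is used; only E can be 1, hence E = 1.
Among the 7 still-open variables, 4 fits only F (and all 7 values in {2, 3, 4, 5, 6, 7, 8} must be used), so F = 4.
The 6 still-open variables together cover exactly {2, 3, 5, 6, 7, 8} — 6 values for 6 variables — and 7 appears only in C's list, so C = 7.
A and D share exactly the 2 values {2, 3}; by pigeonhole those values go to them, so strike 2, 3 from G, H.
So 8 goes to H.

H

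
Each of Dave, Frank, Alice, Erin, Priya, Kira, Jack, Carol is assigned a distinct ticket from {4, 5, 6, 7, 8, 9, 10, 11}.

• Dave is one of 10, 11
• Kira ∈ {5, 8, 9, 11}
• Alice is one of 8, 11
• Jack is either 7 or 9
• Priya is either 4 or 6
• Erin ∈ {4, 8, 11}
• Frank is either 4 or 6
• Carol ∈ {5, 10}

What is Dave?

10

Among the 8 variables, 7 fits only Jack (and all 8 values in {4, 5, 6, 7, 8, 9, 10, 11} must be used), so Jack = 7.
The 7 still-open variables draw from only 7 values {4, 5, 6, 8, 9, 10, 11}, so each is used; only Kira can be 9, hence Kira = 9.
Among the 6 still-open variables, 5 fits only Carol (and all 6 values in {4, 5, 6, 8, 10, 11} must be used), so Carol = 5.
Among the 5 still-open variables, 10 fits only Dave (and all 5 values in {4, 6, 8, 10, 11} must be used), so Dave = 10.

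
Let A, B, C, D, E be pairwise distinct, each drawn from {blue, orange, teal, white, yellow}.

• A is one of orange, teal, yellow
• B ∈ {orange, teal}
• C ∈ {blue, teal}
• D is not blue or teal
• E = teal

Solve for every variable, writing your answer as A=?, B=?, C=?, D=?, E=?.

A=yellow, B=orange, C=blue, D=white, E=teal

E must be teal (only option left). So A, B, C can't be teal.
B has just one choice, so B = orange. So A, D can't be orange.
C's domain is down to {blue}, so C = blue.
A must be yellow (only option left). So D can't be yellow.
D must be white (only option left).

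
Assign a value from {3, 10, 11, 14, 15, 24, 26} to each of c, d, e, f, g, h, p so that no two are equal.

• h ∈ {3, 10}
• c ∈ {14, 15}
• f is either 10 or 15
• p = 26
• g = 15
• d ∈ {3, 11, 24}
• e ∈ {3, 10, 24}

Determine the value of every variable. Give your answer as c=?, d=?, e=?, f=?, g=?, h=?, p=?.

g's domain is down to {15}, so g = 15. Remove 15 from c, f.
p's domain is down to {26}, so p = 26.
c's domain is down to {14}, so c = 14.
That leaves f = 10. Remove 10 from e, h.
That leaves h = 3. Strike 3 from d, e.
e must be 24 (only option left). Remove 24 from d.
d has just one choice, so d = 11.

c=14, d=11, e=24, f=10, g=15, h=3, p=26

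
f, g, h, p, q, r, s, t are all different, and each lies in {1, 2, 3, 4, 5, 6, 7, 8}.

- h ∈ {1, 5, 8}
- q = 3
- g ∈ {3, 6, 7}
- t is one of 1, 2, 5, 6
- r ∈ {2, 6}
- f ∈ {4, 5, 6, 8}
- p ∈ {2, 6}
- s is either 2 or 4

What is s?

4

q has just one choice, so q = 3. Eliminate 3 elsewhere: g.
Among the 7 still-open variables, 7 fits only g (and all 7 values in {1, 2, 4, 5, 6, 7, 8} must be used), so g = 7.
The 2 variables p and r are confined to {2, 6}, which locks those values in; drop them from f, s, t.
So s = 4.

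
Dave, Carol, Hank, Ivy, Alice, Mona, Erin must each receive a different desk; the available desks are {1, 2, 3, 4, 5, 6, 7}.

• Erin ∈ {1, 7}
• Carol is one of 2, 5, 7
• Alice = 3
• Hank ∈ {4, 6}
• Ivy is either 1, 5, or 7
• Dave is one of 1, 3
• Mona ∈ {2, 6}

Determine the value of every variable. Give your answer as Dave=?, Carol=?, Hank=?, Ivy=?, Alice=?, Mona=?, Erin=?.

Dave=1, Carol=2, Hank=4, Ivy=5, Alice=3, Mona=6, Erin=7

Alice has just one choice, so Alice = 3. So Dave can't be 3.
That leaves Dave = 1. So Ivy, Erin can't be 1.
Erin has just one choice, so Erin = 7. Strike 7 from Carol, Ivy.
Ivy's domain is down to {5}, so Ivy = 5. Eliminate 5 elsewhere: Carol.
Carol has just one choice, so Carol = 2. Remove 2 from Mona.
Mona's domain is down to {6}, so Mona = 6. Eliminate 6 elsewhere: Hank.
Hank must be 4 (only option left).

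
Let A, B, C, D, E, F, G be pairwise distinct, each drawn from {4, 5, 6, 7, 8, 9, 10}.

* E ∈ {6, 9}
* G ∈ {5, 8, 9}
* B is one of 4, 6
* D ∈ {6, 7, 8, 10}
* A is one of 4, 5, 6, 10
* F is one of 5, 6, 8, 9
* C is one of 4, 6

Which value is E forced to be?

9

The 7 variables together cover exactly {4, 5, 6, 7, 8, 9, 10} — 7 values for 7 variables — and 7 appears only in D's list, so D = 7.
Among the 6 still-open variables, 10 fits only A (and all 6 values in {4, 5, 6, 8, 9, 10} must be used), so A = 10.
B and C share exactly the 2 values {4, 6}; by pigeonhole those values go to them, so strike 4, 6 from E, F.
So E = 9.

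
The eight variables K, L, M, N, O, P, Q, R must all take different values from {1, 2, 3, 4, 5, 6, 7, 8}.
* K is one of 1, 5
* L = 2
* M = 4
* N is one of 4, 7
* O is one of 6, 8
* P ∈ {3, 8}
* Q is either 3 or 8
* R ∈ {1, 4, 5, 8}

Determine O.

6

L has just one choice, so L = 2.
M must be 4 (only option left). So N, R can't be 4.
That leaves N = 7.
Among the 5 still-open variables, 6 fits only O (and all 5 values in {1, 3, 5, 6, 8} must be used), so O = 6.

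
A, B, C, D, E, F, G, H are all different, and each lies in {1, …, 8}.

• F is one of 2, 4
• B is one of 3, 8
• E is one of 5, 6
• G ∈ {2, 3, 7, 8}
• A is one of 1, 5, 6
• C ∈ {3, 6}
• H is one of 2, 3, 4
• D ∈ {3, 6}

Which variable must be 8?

Among the 8 variables, 1 fits only A (and all 8 values in {1, 2, 3, 4, 5, 6, 7, 8} must be used), so A = 1.
The 7 still-open variables together cover exactly {2, 3, 4, 5, 6, 7, 8} — 7 values for 7 variables — and 5 appears only in E's list, so E = 5.
The 6 still-open variables draw from only 6 values {2, 3, 4, 6, 7, 8}, so each is used; only G can be 7, hence G = 7.
The 5 still-open variables together cover exactly {2, 3, 4, 6, 8} — 5 values for 5 variables — and 8 appears only in B's list, so B = 8.

B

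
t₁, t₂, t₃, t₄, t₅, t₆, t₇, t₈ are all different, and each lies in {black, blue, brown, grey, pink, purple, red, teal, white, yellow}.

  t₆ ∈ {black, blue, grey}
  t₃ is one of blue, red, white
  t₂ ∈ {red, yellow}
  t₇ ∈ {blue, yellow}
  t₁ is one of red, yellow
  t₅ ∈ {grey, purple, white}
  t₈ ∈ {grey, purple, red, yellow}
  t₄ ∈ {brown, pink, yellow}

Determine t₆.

The 2 variables t₁ and t₂ are confined to {red, yellow}, which locks those values in; drop them from t₃, t₄, t₇, t₈.
t₇'s domain is down to {blue}, so t₇ = blue. Remove blue from t₃, t₆.
t₃ must be white (only option left). So t₅ can't be white.
t₅ and t₈ between them cover only {grey, purple} — a naked pair. Remove those values from t₆.
So t₆ = black.

black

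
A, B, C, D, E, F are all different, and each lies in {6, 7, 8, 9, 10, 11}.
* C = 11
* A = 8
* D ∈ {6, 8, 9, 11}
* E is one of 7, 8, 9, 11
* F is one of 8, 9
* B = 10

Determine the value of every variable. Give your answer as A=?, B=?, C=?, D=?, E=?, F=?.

A=8, B=10, C=11, D=6, E=7, F=9

A must be 8 (only option left). So D, E, F can't be 8.
B must be 10 (only option left).
C must be 11 (only option left). So D, E can't be 11.
That leaves F = 9. Strike 9 from D, E.
D's domain is down to {6}, so D = 6.
E has just one choice, so E = 7.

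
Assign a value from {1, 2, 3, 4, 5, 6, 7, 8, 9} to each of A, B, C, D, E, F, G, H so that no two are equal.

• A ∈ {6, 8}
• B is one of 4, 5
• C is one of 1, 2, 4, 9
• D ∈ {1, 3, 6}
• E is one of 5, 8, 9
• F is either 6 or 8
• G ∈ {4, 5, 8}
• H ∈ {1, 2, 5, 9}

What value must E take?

9

The 8 variables together cover exactly {1, 2, 3, 4, 5, 6, 8, 9} — 8 values for 8 variables — and 3 appears only in D's list, so D = 3.
A and F between them cover only {6, 8} — a naked pair. Remove those values from E, G.
B and G between them cover only {4, 5} — a naked pair. Remove those values from C, E, H.
So E = 9.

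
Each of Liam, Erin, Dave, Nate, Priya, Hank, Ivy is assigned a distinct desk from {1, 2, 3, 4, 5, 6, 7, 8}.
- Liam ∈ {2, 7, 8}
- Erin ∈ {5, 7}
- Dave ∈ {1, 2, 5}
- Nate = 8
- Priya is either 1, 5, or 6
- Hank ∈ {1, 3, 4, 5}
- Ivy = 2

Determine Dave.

Nate has just one choice, so Nate = 8. Remove 8 from Liam.
Ivy must be 2 (only option left). Strike 2 from Liam, Dave.
Liam has just one choice, so Liam = 7. Eliminate 7 elsewhere: Erin.
Erin's domain is down to {5}, so Erin = 5. Remove 5 from Dave, Priya, Hank.
So Dave = 1.

1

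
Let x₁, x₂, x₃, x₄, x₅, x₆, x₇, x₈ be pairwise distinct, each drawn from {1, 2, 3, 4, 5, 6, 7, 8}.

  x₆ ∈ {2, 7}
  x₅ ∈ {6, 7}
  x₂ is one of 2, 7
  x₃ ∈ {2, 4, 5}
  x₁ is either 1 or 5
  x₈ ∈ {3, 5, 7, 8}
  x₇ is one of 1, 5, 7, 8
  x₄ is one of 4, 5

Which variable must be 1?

Among the 8 variables, 3 fits only x₈ (and all 8 values in {1, 2, 3, 4, 5, 6, 7, 8} must be used), so x₈ = 3.
Among the 7 still-open variables, 6 fits only x₅ (and all 7 values in {1, 2, 4, 5, 6, 7, 8} must be used), so x₅ = 6.
The 6 still-open variables draw from only 6 values {1, 2, 4, 5, 7, 8}, so each is used; only x₇ can be 8, hence x₇ = 8.
The 5 still-open variables together cover exactly {1, 2, 4, 5, 7} — 5 values for 5 variables — and 1 appears only in x₁'s list, so x₁ = 1.

x₁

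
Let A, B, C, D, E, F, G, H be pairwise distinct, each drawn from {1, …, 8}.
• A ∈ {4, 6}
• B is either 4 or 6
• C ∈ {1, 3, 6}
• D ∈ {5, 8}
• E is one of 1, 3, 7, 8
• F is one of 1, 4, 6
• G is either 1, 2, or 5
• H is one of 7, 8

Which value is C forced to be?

The 8 variables together cover exactly {1, 2, 3, 4, 5, 6, 7, 8} — 8 values for 8 variables — and 2 appears only in G's list, so G = 2.
The 7 still-open variables together cover exactly {1, 3, 4, 5, 6, 7, 8} — 7 values for 7 variables — and 5 appears only in D's list, so D = 5.
The 2 variables A and B are confined to {4, 6}, which locks those values in; drop them from C, F.
F must be 1 (only option left). Remove 1 from C, E.
So C = 3.

3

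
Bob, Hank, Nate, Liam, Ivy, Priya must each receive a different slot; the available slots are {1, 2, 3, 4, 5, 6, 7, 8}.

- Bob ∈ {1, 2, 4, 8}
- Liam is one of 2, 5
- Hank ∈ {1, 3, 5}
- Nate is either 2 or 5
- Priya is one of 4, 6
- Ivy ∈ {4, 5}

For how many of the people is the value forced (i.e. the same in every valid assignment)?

Nate and Liam share exactly the 2 values {2, 5}; by pigeonhole those values go to them, so strike 2, 5 from Bob, Hank, Ivy.
That leaves Ivy = 4. Remove 4 from Bob, Priya.
That leaves Priya = 6.
Determined: Ivy=4, Priya=6. The other people each still have more than one consistent value. That makes 2.

2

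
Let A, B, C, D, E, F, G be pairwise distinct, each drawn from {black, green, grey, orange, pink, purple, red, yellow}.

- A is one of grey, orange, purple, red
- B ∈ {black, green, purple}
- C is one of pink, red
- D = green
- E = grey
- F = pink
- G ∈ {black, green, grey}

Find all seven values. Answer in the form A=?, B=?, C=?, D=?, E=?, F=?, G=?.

D's domain is down to {green}, so D = green. Strike green from B, G.
E must be grey (only option left). So A, G can't be grey.
F must be pink (only option left). Strike pink from C.
That leaves G = black. Strike black from B.
B has just one choice, so B = purple. Remove purple from A.
C has just one choice, so C = red. Eliminate red elsewhere: A.
A has just one choice, so A = orange.

A=orange, B=purple, C=red, D=green, E=grey, F=pink, G=black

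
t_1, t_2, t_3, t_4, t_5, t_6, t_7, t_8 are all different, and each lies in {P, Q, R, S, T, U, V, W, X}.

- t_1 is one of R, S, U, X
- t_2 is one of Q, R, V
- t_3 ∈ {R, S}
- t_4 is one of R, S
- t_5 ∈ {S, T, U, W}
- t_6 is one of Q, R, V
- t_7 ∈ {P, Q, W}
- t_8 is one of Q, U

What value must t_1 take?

X

t_3 and t_4 between them cover only {R, S} — a naked pair. Remove those values from t_1, t_2, t_5, t_6.
t_2 and t_6 between them cover only {Q, V} — a naked pair. Remove those values from t_7, t_8.
t_8 has just one choice, so t_8 = U. Strike U from t_1, t_5.
So t_1 = X.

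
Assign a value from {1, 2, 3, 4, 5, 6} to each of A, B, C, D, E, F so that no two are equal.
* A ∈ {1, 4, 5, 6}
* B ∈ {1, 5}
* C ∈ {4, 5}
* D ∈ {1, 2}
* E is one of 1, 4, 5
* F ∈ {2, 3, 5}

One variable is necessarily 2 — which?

D

The 6 variables draw from only 6 values {1, 2, 3, 4, 5, 6}, so each is used; only F can be 3, hence F = 3.
The 5 still-open variables draw from only 5 values {1, 2, 4, 5, 6}, so each is used; only D can be 2, hence D = 2.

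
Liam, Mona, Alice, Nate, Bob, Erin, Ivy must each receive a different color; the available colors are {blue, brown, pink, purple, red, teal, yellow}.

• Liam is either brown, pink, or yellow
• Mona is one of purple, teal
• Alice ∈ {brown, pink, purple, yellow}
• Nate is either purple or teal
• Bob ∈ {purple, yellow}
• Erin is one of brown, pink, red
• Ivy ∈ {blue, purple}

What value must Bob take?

yellow

Among the 7 variables, blue fits only Ivy (and all 7 values in {blue, brown, pink, purple, red, teal, yellow} must be used), so Ivy = blue.
Among the 6 still-open variables, red fits only Erin (and all 6 values in {brown, pink, purple, red, teal, yellow} must be used), so Erin = red.
Mona and Nate between them cover only {purple, teal} — a naked pair. Remove those values from Alice, Bob.
So Bob = yellow.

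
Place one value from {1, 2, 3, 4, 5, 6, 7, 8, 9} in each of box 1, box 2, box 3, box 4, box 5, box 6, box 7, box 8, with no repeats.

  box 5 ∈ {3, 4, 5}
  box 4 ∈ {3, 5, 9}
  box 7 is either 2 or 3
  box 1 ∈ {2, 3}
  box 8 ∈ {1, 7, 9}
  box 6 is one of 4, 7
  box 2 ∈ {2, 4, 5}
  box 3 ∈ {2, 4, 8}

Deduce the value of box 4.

9

The 8 variables together cover exactly {1, 2, 3, 4, 5, 7, 8, 9} — 8 values for 8 variables — and 1 appears only in box 8's list, so box 8 = 1.
The 7 still-open variables draw from only 7 values {2, 3, 4, 5, 7, 8, 9}, so each is used; only box 6 can be 7, hence box 6 = 7.
The 6 still-open variables draw from only 6 values {2, 3, 4, 5, 8, 9}, so each is used; only box 3 can be 8, hence box 3 = 8.
Among the 5 still-open variables, 9 fits only box 4 (and all 5 values in {2, 3, 4, 5, 9} must be used), so box 4 = 9.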